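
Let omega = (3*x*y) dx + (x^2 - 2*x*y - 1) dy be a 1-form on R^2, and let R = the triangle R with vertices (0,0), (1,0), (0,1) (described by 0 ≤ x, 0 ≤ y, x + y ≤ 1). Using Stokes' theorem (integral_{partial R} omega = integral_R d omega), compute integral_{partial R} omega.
integral_(partial R) omega = -1/2

Stokes: integral_partial_R omega = integral_R d omega with d omega = (∂Q/∂x - ∂P/∂y) dx ∧ dy.
  ∂Q/∂x = 2*x - 2*y
  ∂P/∂y = 3*x
  integrand = ∂Q/∂x - ∂P/∂y = -x - 2*y.
Integrating over R: integral_0^1 integral_0^{1-x} (-x - 2*y) dy dx = -1/2.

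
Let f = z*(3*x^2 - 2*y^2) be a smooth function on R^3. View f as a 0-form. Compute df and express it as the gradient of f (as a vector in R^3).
df = (6*x*z) dx + (-4*y*z) dy + (3*x^2 - 2*y^2) dz; grad f = (6*x*z, -4*y*z, 3*x^2 - 2*y^2)

For a 0-form f, d f = (∂f/∂x) dx + (∂f/∂y) dy + (∂f/∂z) dz. The components of the vector representation are exactly the entries of grad f in Cartesian coordinates:
  ∂f/∂x = 6*x*z
  ∂f/∂y = -4*y*z
  ∂f/∂z = 3*x^2 - 2*y^2.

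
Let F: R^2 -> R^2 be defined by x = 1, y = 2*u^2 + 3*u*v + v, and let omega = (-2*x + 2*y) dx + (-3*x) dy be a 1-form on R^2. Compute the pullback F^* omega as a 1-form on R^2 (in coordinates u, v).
F^* omega = (-12*u - 9*v) du + (-9*u - 3) dv

Using F^*(f dg) = (f ∘ F) d(g ∘ F), substitute each coordinate x_i by F_i(u, v) in f_i, and replace dx_i by d F_i = (∂F_i/∂u) du + (∂F_i/∂v) dv.
  For the x component: f_1(F) = 4*u^2 + 6*u*v + 2*v - 2; d F_1 = (0) du + (0) dv
  For the y component: f_2(F) = -3; d F_2 = (4*u + 3*v) du + (3*u + 1) dv
Combining and collecting du, dv coefficients:
  coeff of du: -12*u - 9*v
  coeff of dv: -9*u - 3
F^* omega = (-12*u - 9*v) du + (-9*u - 3) dv.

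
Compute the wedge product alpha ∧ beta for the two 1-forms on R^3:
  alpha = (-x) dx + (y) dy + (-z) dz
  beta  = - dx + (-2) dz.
alpha ∧ beta = (2*x - z) dx ∧ dz + (y) dx ∧ dy + (-2*y) dy ∧ dz

Distribute the wedge, using dx_i ∧ dx_j = -dx_j ∧ dx_i and dx_i ∧ dx_i = 0. For each pair (i, j) with i < j, the coefficient of dx_i ∧ dx_j in alpha ∧ beta is (alpha_i * beta_j - alpha_j * beta_i). Collecting: alpha ∧ beta = (2*x - z) dx ∧ dz + (y) dx ∧ dy + (-2*y) dy ∧ dz.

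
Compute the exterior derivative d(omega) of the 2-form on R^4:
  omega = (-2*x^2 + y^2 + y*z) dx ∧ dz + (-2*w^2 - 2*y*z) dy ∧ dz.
d(omega) = (-2*y - z) dx ∧ dy ∧ dz + (-4*w) dy ∧ dz ∧ dw

For a 2-form omega = sum_{i<j} g_{ij} dx_i ∧ dx_j, the exterior derivative is
  d(omega) = sum_{i<j} d(g_{ij}) ∧ dx_i ∧ dx_j = sum_{i<j, k} (∂g_{ij}/∂x_k) dx_k ∧ dx_i ∧ dx_j.
Expand each term, using dx_k ∧ dx_i ∧ dx_j = sgn(permutation) dx_{(a)} ∧ dx_{(b)} ∧ dx_{(c)} with (a < b < c) sorted:
  d(-2*x^2 + y^2 + y*z) includes (∂/∂y)(-2*x^2 + y^2 + y*z) dy = (2*y + z) dy, which multiplied by dx ∧ dz gives (-2*y - z) dx ∧ dy ∧ dz
  d(-2*w^2 - 2*y*z) includes (∂/∂w)(-2*w^2 - 2*y*z) dw = (-4*w) dw, which multiplied by dy ∧ dz gives (-4*w) dy ∧ dz ∧ dw
Collecting like 3-forms: d(omega) = (-2*y - z) dx ∧ dy ∧ dz + (-4*w) dy ∧ dz ∧ dw.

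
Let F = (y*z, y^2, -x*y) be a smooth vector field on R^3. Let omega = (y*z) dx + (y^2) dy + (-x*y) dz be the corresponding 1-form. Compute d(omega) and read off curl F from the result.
d(omega) = (-x) dy ∧ dz + (2*y) dz ∧ dx + (-z) dx ∧ dy; curl F = (-x, 2*y, -z)

d omega = sum_{i<j} (∂f_j/∂x_i - ∂f_i/∂x_j) dx_i ∧ dx_j. Under the identification (dy ∧ dz, dz ∧ dx, dx ∧ dy) ↔ (e_x, e_y, e_z), the coefficients are exactly the components of curl F. Compute:
  ∂R/∂y - ∂Q/∂z = (-x) - (0) = -x
  ∂P/∂z - ∂R/∂x = (y) - (-y) = 2*y
  ∂Q/∂x - ∂P/∂y = (0) - (z) = -z.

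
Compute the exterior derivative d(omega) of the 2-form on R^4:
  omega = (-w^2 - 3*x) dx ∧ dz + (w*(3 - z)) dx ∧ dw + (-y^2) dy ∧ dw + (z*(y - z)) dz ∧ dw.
d(omega) = (-w) dx ∧ dz ∧ dw + (z) dy ∧ dz ∧ dw

For a 2-form omega = sum_{i<j} g_{ij} dx_i ∧ dx_j, the exterior derivative is
  d(omega) = sum_{i<j} d(g_{ij}) ∧ dx_i ∧ dx_j = sum_{i<j, k} (∂g_{ij}/∂x_k) dx_k ∧ dx_i ∧ dx_j.
Expand each term, using dx_k ∧ dx_i ∧ dx_j = sgn(permutation) dx_{(a)} ∧ dx_{(b)} ∧ dx_{(c)} with (a < b < c) sorted:
  d(-w^2 - 3*x) includes (∂/∂w)(-w^2 - 3*x) dw = (-2*w) dw, which multiplied by dx ∧ dz gives (-2*w) dx ∧ dz ∧ dw
  d(w*(3 - z)) includes (∂/∂z)(w*(3 - z)) dz = (-w) dz, which multiplied by dx ∧ dw gives (w) dx ∧ dz ∧ dw
  d(z*(y - z)) includes (∂/∂y)(z*(y - z)) dy = (z) dy, which multiplied by dz ∧ dw gives (z) dy ∧ dz ∧ dw
Collecting like 3-forms: d(omega) = (-w) dx ∧ dz ∧ dw + (z) dy ∧ dz ∧ dw.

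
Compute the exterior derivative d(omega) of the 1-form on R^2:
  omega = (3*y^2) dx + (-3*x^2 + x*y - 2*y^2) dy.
d(omega) = (-6*x - 5*y) dx ∧ dy

For a 1-form omega = sum_i f_i dx_i, the exterior derivative is
  d(omega) = sum_{i < j} (∂f_j/∂x_i - ∂f_i/∂x_j) dx_i ∧ dx_j.
  coefficient of dx ∧ dy: ∂f_2/∂x - ∂f_1/∂y = ∂(-3*x^2 + x*y - 2*y^2)/∂x - ∂(3*y^2)/∂y = -6*x - 5*y
Assembling: d(omega) = (-6*x - 5*y) dx ∧ dy.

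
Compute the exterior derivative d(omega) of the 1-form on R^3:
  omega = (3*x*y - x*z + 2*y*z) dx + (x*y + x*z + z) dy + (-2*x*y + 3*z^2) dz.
d(omega) = (-3*x + y - z) dx ∧ dy + (x - 4*y) dx ∧ dz + (-3*x - 1) dy ∧ dz

For a 1-form omega = sum_i f_i dx_i, the exterior derivative is
  d(omega) = sum_{i < j} (∂f_j/∂x_i - ∂f_i/∂x_j) dx_i ∧ dx_j.
  coefficient of dx ∧ dy: ∂f_2/∂x - ∂f_1/∂y = ∂(x*y + x*z + z)/∂x - ∂(3*x*y - x*z + 2*y*z)/∂y = -3*x + y - z
  coefficient of dx ∧ dz: ∂f_3/∂x - ∂f_1/∂z = ∂(-2*x*y + 3*z^2)/∂x - ∂(3*x*y - x*z + 2*y*z)/∂z = x - 4*y
  coefficient of dy ∧ dz: ∂f_3/∂y - ∂f_2/∂z = ∂(-2*x*y + 3*z^2)/∂y - ∂(x*y + x*z + z)/∂z = -3*x - 1
Assembling: d(omega) = (-3*x + y - z) dx ∧ dy + (x - 4*y) dx ∧ dz + (-3*x - 1) dy ∧ dz.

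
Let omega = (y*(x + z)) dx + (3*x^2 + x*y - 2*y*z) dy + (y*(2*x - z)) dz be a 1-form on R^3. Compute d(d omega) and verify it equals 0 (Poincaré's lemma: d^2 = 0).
d(d omega) = 0

Step 1: d omega = sum_{i<j} (∂f_j/∂x_i - ∂f_i/∂x_j) dx_i ∧ dx_j:
  coeff of dx ∧ dy: 5*x + y - z
  coeff of dx ∧ dz: y
  coeff of dy ∧ dz: 2*x + 2*y - z
Step 2: Apply d again to each 2-form coefficient. The only possible 3-form in R^3 is dx ∧ dy ∧ dz, with coefficient
  ∂(coeff of dy∧dz)/∂x - ∂(coeff of dx∧dz)/∂y + ∂(coeff of dx∧dy)/∂z
  = ∂/∂x (2*x + 2*y - z) - ∂/∂y (y) + ∂/∂z (5*x + y - z).
Each of these terms simplifies to sums of mixed partials that cancel in pairs. The result is 0 (by equality of mixed partials for smooth functions — Schwarz / Clairaut).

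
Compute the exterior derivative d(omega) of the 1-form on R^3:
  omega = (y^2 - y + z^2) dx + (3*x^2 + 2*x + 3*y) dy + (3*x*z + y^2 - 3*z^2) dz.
d(omega) = (6*x - 2*y + 3) dx ∧ dy + (z) dx ∧ dz + (2*y) dy ∧ dz

For a 1-form omega = sum_i f_i dx_i, the exterior derivative is
  d(omega) = sum_{i < j} (∂f_j/∂x_i - ∂f_i/∂x_j) dx_i ∧ dx_j.
  coefficient of dx ∧ dy: ∂f_2/∂x - ∂f_1/∂y = ∂(3*x^2 + 2*x + 3*y)/∂x - ∂(y^2 - y + z^2)/∂y = 6*x - 2*y + 3
  coefficient of dx ∧ dz: ∂f_3/∂x - ∂f_1/∂z = ∂(3*x*z + y^2 - 3*z^2)/∂x - ∂(y^2 - y + z^2)/∂z = z
  coefficient of dy ∧ dz: ∂f_3/∂y - ∂f_2/∂z = ∂(3*x*z + y^2 - 3*z^2)/∂y - ∂(3*x^2 + 2*x + 3*y)/∂z = 2*y
Assembling: d(omega) = (6*x - 2*y + 3) dx ∧ dy + (z) dx ∧ dz + (2*y) dy ∧ dz.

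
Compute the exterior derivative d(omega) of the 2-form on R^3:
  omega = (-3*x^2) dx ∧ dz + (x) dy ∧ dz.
d(omega) = (1) dx ∧ dy ∧ dz

For a 2-form omega = sum_{i<j} g_{ij} dx_i ∧ dx_j, the exterior derivative is
  d(omega) = sum_{i<j} d(g_{ij}) ∧ dx_i ∧ dx_j = sum_{i<j, k} (∂g_{ij}/∂x_k) dx_k ∧ dx_i ∧ dx_j.
Expand each term, using dx_k ∧ dx_i ∧ dx_j = sgn(permutation) dx_{(a)} ∧ dx_{(b)} ∧ dx_{(c)} with (a < b < c) sorted:
  d(x) includes (∂/∂x)(x) dx = (1) dx, which multiplied by dy ∧ dz gives (1) dx ∧ dy ∧ dz
Collecting like 3-forms: d(omega) = (1) dx ∧ dy ∧ dz.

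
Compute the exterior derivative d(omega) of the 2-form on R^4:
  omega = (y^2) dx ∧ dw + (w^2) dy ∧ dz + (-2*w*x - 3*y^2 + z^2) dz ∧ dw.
d(omega) = (-2*y) dx ∧ dy ∧ dw + (2*w - 6*y) dy ∧ dz ∧ dw + (-2*w) dx ∧ dz ∧ dw

For a 2-form omega = sum_{i<j} g_{ij} dx_i ∧ dx_j, the exterior derivative is
  d(omega) = sum_{i<j} d(g_{ij}) ∧ dx_i ∧ dx_j = sum_{i<j, k} (∂g_{ij}/∂x_k) dx_k ∧ dx_i ∧ dx_j.
Expand each term, using dx_k ∧ dx_i ∧ dx_j = sgn(permutation) dx_{(a)} ∧ dx_{(b)} ∧ dx_{(c)} with (a < b < c) sorted:
  d(y^2) includes (∂/∂y)(y^2) dy = (2*y) dy, which multiplied by dx ∧ dw gives (-2*y) dx ∧ dy ∧ dw
  d(w^2) includes (∂/∂w)(w^2) dw = (2*w) dw, which multiplied by dy ∧ dz gives (2*w) dy ∧ dz ∧ dw
  d(-2*w*x - 3*y^2 + z^2) includes (∂/∂x)(-2*w*x - 3*y^2 + z^2) dx = (-2*w) dx, which multiplied by dz ∧ dw gives (-2*w) dx ∧ dz ∧ dw
  d(-2*w*x - 3*y^2 + z^2) includes (∂/∂y)(-2*w*x - 3*y^2 + z^2) dy = (-6*y) dy, which multiplied by dz ∧ dw gives (-6*y) dy ∧ dz ∧ dw
Collecting like 3-forms: d(omega) = (-2*y) dx ∧ dy ∧ dw + (2*w - 6*y) dy ∧ dz ∧ dw + (-2*w) dx ∧ dz ∧ dw.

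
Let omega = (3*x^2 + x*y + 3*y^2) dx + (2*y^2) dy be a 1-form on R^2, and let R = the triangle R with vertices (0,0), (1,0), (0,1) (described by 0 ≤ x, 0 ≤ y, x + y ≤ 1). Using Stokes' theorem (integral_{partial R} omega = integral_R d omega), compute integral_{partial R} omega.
integral_(partial R) omega = -7/6

Stokes: integral_partial_R omega = integral_R d omega with d omega = (∂Q/∂x - ∂P/∂y) dx ∧ dy.
  ∂Q/∂x = 0
  ∂P/∂y = x + 6*y
  integrand = ∂Q/∂x - ∂P/∂y = -x - 6*y.
Integrating over R: integral_0^1 integral_0^{1-x} (-x - 6*y) dy dx = -7/6.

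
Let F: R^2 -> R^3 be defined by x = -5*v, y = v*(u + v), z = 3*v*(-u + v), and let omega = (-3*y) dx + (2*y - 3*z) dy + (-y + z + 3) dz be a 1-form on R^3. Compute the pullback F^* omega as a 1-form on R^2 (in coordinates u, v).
F^* omega = (v*(23*u*v - 13*v^2 - 9)) du + (23*u^2*v - 15*u*v^2 + 15*u*v - 9*u - 2*v^3 + 15*v^2 + 18*v) dv

Using F^*(f dg) = (f ∘ F) d(g ∘ F), substitute each coordinate x_i by F_i(u, v) in f_i, and replace dx_i by d F_i = (∂F_i/∂u) du + (∂F_i/∂v) dv.
  For the x component: f_1(F) = 3*v*(-u - v); d F_1 = (0) du + (-5) dv
  For the y component: f_2(F) = v*(11*u - 7*v); d F_2 = (v) du + (u + 2*v) dv
  For the z component: f_3(F) = -4*u*v + 2*v^2 + 3; d F_3 = (-3*v) du + (-3*u + 6*v) dv
Combining and collecting du, dv coefficients:
  coeff of du: v*(23*u*v - 13*v^2 - 9)
  coeff of dv: 23*u^2*v - 15*u*v^2 + 15*u*v - 9*u - 2*v^3 + 15*v^2 + 18*v
F^* omega = (v*(23*u*v - 13*v^2 - 9)) du + (23*u^2*v - 15*u*v^2 + 15*u*v - 9*u - 2*v^3 + 15*v^2 + 18*v) dv.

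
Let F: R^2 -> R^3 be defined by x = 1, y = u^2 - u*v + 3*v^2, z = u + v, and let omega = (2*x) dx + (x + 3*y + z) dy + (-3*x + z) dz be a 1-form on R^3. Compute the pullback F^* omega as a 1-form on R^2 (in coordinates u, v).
F^* omega = (6*u^3 - 9*u^2*v + 2*u^2 + 21*u*v^2 + u*v + 3*u - 9*v^3 - v^2 - 3) du + (-3*u^3 + 21*u^2*v - u^2 - 27*u*v^2 + 5*u*v + 54*v^3 + 6*v^2 + 7*v - 3) dv

Using F^*(f dg) = (f ∘ F) d(g ∘ F), substitute each coordinate x_i by F_i(u, v) in f_i, and replace dx_i by d F_i = (∂F_i/∂u) du + (∂F_i/∂v) dv.
  For the x component: f_1(F) = 2; d F_1 = (0) du + (0) dv
  For the y component: f_2(F) = 3*u^2 - 3*u*v + u + 9*v^2 + v + 1; d F_2 = (2*u - v) du + (-u + 6*v) dv
  For the z component: f_3(F) = u + v - 3; d F_3 = (1) du + (1) dv
Combining and collecting du, dv coefficients:
  coeff of du: 6*u^3 - 9*u^2*v + 2*u^2 + 21*u*v^2 + u*v + 3*u - 9*v^3 - v^2 - 3
  coeff of dv: -3*u^3 + 21*u^2*v - u^2 - 27*u*v^2 + 5*u*v + 54*v^3 + 6*v^2 + 7*v - 3
F^* omega = (6*u^3 - 9*u^2*v + 2*u^2 + 21*u*v^2 + u*v + 3*u - 9*v^3 - v^2 - 3) du + (-3*u^3 + 21*u^2*v - u^2 - 27*u*v^2 + 5*u*v + 54*v^3 + 6*v^2 + 7*v - 3) dv.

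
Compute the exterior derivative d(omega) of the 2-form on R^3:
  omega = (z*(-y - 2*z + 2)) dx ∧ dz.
d(omega) = (z) dx ∧ dy ∧ dz

For a 2-form omega = sum_{i<j} g_{ij} dx_i ∧ dx_j, the exterior derivative is
  d(omega) = sum_{i<j} d(g_{ij}) ∧ dx_i ∧ dx_j = sum_{i<j, k} (∂g_{ij}/∂x_k) dx_k ∧ dx_i ∧ dx_j.
Expand each term, using dx_k ∧ dx_i ∧ dx_j = sgn(permutation) dx_{(a)} ∧ dx_{(b)} ∧ dx_{(c)} with (a < b < c) sorted:
  d(z*(-y - 2*z + 2)) includes (∂/∂y)(z*(-y - 2*z + 2)) dy = (-z) dy, which multiplied by dx ∧ dz gives (z) dx ∧ dy ∧ dz
Collecting like 3-forms: d(omega) = (z) dx ∧ dy ∧ dz.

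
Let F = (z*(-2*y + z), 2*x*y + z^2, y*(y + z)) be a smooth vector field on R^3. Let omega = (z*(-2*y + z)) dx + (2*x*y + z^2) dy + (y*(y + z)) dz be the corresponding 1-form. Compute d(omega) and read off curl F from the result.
d(omega) = (2*y - z) dy ∧ dz + (-2*y + 2*z) dz ∧ dx + (2*y + 2*z) dx ∧ dy; curl F = (2*y - z, -2*y + 2*z, 2*y + 2*z)

d omega = sum_{i<j} (∂f_j/∂x_i - ∂f_i/∂x_j) dx_i ∧ dx_j. Under the identification (dy ∧ dz, dz ∧ dx, dx ∧ dy) ↔ (e_x, e_y, e_z), the coefficients are exactly the components of curl F. Compute:
  ∂R/∂y - ∂Q/∂z = (2*y + z) - (2*z) = 2*y - z
  ∂P/∂z - ∂R/∂x = (-2*y + 2*z) - (0) = -2*y + 2*z
  ∂Q/∂x - ∂P/∂y = (2*y) - (-2*z) = 2*y + 2*z.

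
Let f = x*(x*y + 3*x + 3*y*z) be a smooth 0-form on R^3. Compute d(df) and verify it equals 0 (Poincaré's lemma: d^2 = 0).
d(df) = 0

Step 1: df = sum_i (∂f/∂x_i) dx_i = (2*x*y + 6*x + 3*y*z) dx + (x*(x + 3*z)) dy + (3*x*y) dz.
Step 2: Apply d again. Using the 1-form formula, the coefficient of dx ∧ dy in d(df) is ∂^2 f/∂x ∂y - ∂^2 f/∂y ∂x = (2*x + 3*z) - (2*x + 3*z) = 0 (equality of mixed partials for smooth f).
Similarly for dx ∧ dz and dy ∧ dz — all coefficients vanish. So d(df) = 0.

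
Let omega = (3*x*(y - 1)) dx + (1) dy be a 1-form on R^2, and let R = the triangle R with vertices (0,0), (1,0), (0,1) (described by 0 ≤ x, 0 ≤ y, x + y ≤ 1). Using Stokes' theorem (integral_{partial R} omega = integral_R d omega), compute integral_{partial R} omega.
integral_(partial R) omega = -1/2

Stokes: integral_partial_R omega = integral_R d omega with d omega = (∂Q/∂x - ∂P/∂y) dx ∧ dy.
  ∂Q/∂x = 0
  ∂P/∂y = 3*x
  integrand = ∂Q/∂x - ∂P/∂y = -3*x.
Integrating over R: integral_0^1 integral_0^{1-x} (-3*x) dy dx = -1/2.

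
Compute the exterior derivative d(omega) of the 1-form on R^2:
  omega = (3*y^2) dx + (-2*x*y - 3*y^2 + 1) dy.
d(omega) = (-8*y) dx ∧ dy

For a 1-form omega = sum_i f_i dx_i, the exterior derivative is
  d(omega) = sum_{i < j} (∂f_j/∂x_i - ∂f_i/∂x_j) dx_i ∧ dx_j.
  coefficient of dx ∧ dy: ∂f_2/∂x - ∂f_1/∂y = ∂(-2*x*y - 3*y^2 + 1)/∂x - ∂(3*y^2)/∂y = -8*y
Assembling: d(omega) = (-8*y) dx ∧ dy.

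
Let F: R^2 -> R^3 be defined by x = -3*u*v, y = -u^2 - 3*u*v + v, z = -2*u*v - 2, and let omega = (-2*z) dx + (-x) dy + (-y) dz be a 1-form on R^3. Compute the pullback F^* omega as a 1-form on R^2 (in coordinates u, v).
F^* omega = (v*(-8*u^2 - 27*u*v + 2*v - 12)) du + (u*(-2*u^2 - 27*u*v + 5*v - 12)) dv

Using F^*(f dg) = (f ∘ F) d(g ∘ F), substitute each coordinate x_i by F_i(u, v) in f_i, and replace dx_i by d F_i = (∂F_i/∂u) du + (∂F_i/∂v) dv.
  For the x component: f_1(F) = 4*u*v + 4; d F_1 = (-3*v) du + (-3*u) dv
  For the y component: f_2(F) = 3*u*v; d F_2 = (-2*u - 3*v) du + (1 - 3*u) dv
  For the z component: f_3(F) = u^2 + 3*u*v - v; d F_3 = (-2*v) du + (-2*u) dv
Combining and collecting du, dv coefficients:
  coeff of du: v*(-8*u^2 - 27*u*v + 2*v - 12)
  coeff of dv: u*(-2*u^2 - 27*u*v + 5*v - 12)
F^* omega = (v*(-8*u^2 - 27*u*v + 2*v - 12)) du + (u*(-2*u^2 - 27*u*v + 5*v - 12)) dv.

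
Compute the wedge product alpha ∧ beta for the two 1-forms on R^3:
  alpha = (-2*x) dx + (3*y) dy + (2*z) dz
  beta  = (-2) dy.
alpha ∧ beta = (4*x) dx ∧ dy + (4*z) dy ∧ dz

Distribute the wedge, using dx_i ∧ dx_j = -dx_j ∧ dx_i and dx_i ∧ dx_i = 0. For each pair (i, j) with i < j, the coefficient of dx_i ∧ dx_j in alpha ∧ beta is (alpha_i * beta_j - alpha_j * beta_i). Collecting: alpha ∧ beta = (4*x) dx ∧ dy + (4*z) dy ∧ dz.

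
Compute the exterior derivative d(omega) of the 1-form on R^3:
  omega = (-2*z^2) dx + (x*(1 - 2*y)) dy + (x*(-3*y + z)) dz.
d(omega) = (1 - 2*y) dx ∧ dy + (-3*y + 5*z) dx ∧ dz + (-3*x) dy ∧ dz

For a 1-form omega = sum_i f_i dx_i, the exterior derivative is
  d(omega) = sum_{i < j} (∂f_j/∂x_i - ∂f_i/∂x_j) dx_i ∧ dx_j.
  coefficient of dx ∧ dy: ∂f_2/∂x - ∂f_1/∂y = ∂(x*(1 - 2*y))/∂x - ∂(-2*z^2)/∂y = 1 - 2*y
  coefficient of dx ∧ dz: ∂f_3/∂x - ∂f_1/∂z = ∂(x*(-3*y + z))/∂x - ∂(-2*z^2)/∂z = -3*y + 5*z
  coefficient of dy ∧ dz: ∂f_3/∂y - ∂f_2/∂z = ∂(x*(-3*y + z))/∂y - ∂(x*(1 - 2*y))/∂z = -3*x
Assembling: d(omega) = (1 - 2*y) dx ∧ dy + (-3*y + 5*z) dx ∧ dz + (-3*x) dy ∧ dz.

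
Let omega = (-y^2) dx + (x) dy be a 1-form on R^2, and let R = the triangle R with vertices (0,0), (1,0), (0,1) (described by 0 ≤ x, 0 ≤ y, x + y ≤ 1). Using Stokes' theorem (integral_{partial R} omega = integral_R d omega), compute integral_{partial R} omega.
integral_(partial R) omega = 5/6

Stokes: integral_partial_R omega = integral_R d omega with d omega = (∂Q/∂x - ∂P/∂y) dx ∧ dy.
  ∂Q/∂x = 1
  ∂P/∂y = -2*y
  integrand = ∂Q/∂x - ∂P/∂y = 2*y + 1.
Integrating over R: integral_0^1 integral_0^{1-x} (2*y + 1) dy dx = 5/6.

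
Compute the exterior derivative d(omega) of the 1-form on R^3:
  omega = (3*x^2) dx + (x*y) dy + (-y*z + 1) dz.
d(omega) = (y) dx ∧ dy + (-z) dy ∧ dz

For a 1-form omega = sum_i f_i dx_i, the exterior derivative is
  d(omega) = sum_{i < j} (∂f_j/∂x_i - ∂f_i/∂x_j) dx_i ∧ dx_j.
  coefficient of dx ∧ dy: ∂f_2/∂x - ∂f_1/∂y = ∂(x*y)/∂x - ∂(3*x^2)/∂y = y
  coefficient of dy ∧ dz: ∂f_3/∂y - ∂f_2/∂z = ∂(-y*z + 1)/∂y - ∂(x*y)/∂z = -z
Assembling: d(omega) = (y) dx ∧ dy + (-z) dy ∧ dz.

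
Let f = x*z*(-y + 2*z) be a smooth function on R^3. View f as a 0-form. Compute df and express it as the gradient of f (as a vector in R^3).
df = (z*(-y + 2*z)) dx + (-x*z) dy + (x*(-y + 4*z)) dz; grad f = (z*(-y + 2*z), -x*z, x*(-y + 4*z))

For a 0-form f, d f = (∂f/∂x) dx + (∂f/∂y) dy + (∂f/∂z) dz. The components of the vector representation are exactly the entries of grad f in Cartesian coordinates:
  ∂f/∂x = z*(-y + 2*z)
  ∂f/∂y = -x*z
  ∂f/∂z = x*(-y + 4*z).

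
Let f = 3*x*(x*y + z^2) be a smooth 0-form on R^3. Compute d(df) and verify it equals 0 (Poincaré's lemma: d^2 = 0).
d(df) = 0

Step 1: df = sum_i (∂f/∂x_i) dx_i = (6*x*y + 3*z^2) dx + (3*x^2) dy + (6*x*z) dz.
Step 2: Apply d again. Using the 1-form formula, the coefficient of dx ∧ dy in d(df) is ∂^2 f/∂x ∂y - ∂^2 f/∂y ∂x = (6*x) - (6*x) = 0 (equality of mixed partials for smooth f).
Similarly for dx ∧ dz and dy ∧ dz — all coefficients vanish. So d(df) = 0.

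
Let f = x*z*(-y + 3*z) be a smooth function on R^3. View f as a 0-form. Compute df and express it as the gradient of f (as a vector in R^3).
df = (z*(-y + 3*z)) dx + (-x*z) dy + (x*(-y + 6*z)) dz; grad f = (z*(-y + 3*z), -x*z, x*(-y + 6*z))

For a 0-form f, d f = (∂f/∂x) dx + (∂f/∂y) dy + (∂f/∂z) dz. The components of the vector representation are exactly the entries of grad f in Cartesian coordinates:
  ∂f/∂x = z*(-y + 3*z)
  ∂f/∂y = -x*z
  ∂f/∂z = x*(-y + 6*z).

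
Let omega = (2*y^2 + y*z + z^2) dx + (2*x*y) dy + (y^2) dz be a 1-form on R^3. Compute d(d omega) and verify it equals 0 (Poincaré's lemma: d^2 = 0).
d(d omega) = 0

Step 1: d omega = sum_{i<j} (∂f_j/∂x_i - ∂f_i/∂x_j) dx_i ∧ dx_j:
  coeff of dx ∧ dy: -2*y - z
  coeff of dx ∧ dz: -y - 2*z
  coeff of dy ∧ dz: 2*y
Step 2: Apply d again to each 2-form coefficient. The only possible 3-form in R^3 is dx ∧ dy ∧ dz, with coefficient
  ∂(coeff of dy∧dz)/∂x - ∂(coeff of dx∧dz)/∂y + ∂(coeff of dx∧dy)/∂z
  = ∂/∂x (2*y) - ∂/∂y (-y - 2*z) + ∂/∂z (-2*y - z).
Each of these terms simplifies to sums of mixed partials that cancel in pairs. The result is 0 (by equality of mixed partials for smooth functions — Schwarz / Clairaut).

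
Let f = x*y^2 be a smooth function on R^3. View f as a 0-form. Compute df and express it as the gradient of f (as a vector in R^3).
df = (y^2) dx + (2*x*y) dy + (0) dz; grad f = (y^2, 2*x*y, 0)

For a 0-form f, d f = (∂f/∂x) dx + (∂f/∂y) dy + (∂f/∂z) dz. The components of the vector representation are exactly the entries of grad f in Cartesian coordinates:
  ∂f/∂x = y^2
  ∂f/∂y = 2*x*y
  ∂f/∂z = 0.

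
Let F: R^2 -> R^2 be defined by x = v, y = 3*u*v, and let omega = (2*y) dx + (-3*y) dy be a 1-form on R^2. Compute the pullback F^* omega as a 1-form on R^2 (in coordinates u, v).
F^* omega = (-27*u*v^2) du + (3*u*v*(2 - 9*u)) dv

Using F^*(f dg) = (f ∘ F) d(g ∘ F), substitute each coordinate x_i by F_i(u, v) in f_i, and replace dx_i by d F_i = (∂F_i/∂u) du + (∂F_i/∂v) dv.
  For the x component: f_1(F) = 6*u*v; d F_1 = (0) du + (1) dv
  For the y component: f_2(F) = -9*u*v; d F_2 = (3*v) du + (3*u) dv
Combining and collecting du, dv coefficients:
  coeff of du: -27*u*v^2
  coeff of dv: 3*u*v*(2 - 9*u)
F^* omega = (-27*u*v^2) du + (3*u*v*(2 - 9*u)) dv.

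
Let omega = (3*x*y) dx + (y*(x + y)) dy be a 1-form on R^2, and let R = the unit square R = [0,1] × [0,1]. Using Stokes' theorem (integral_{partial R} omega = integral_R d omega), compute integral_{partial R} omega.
integral_(partial R) omega = -1

Stokes: integral_partial_R omega = integral_R d omega with d omega = (∂Q/∂x - ∂P/∂y) dx ∧ dy.
  ∂Q/∂x = y
  ∂P/∂y = 3*x
  integrand = ∂Q/∂x - ∂P/∂y = -3*x + y.
Integrating over R: integral_0^1 integral_0^1 (-3*x + y) dx dy = -1.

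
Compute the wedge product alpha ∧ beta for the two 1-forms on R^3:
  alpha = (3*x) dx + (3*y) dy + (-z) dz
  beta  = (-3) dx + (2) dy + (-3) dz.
alpha ∧ beta = (6*x + 9*y) dx ∧ dy + (-9*x - 3*z) dx ∧ dz + (-9*y + 2*z) dy ∧ dz

Distribute the wedge, using dx_i ∧ dx_j = -dx_j ∧ dx_i and dx_i ∧ dx_i = 0. For each pair (i, j) with i < j, the coefficient of dx_i ∧ dx_j in alpha ∧ beta is (alpha_i * beta_j - alpha_j * beta_i). Collecting: alpha ∧ beta = (6*x + 9*y) dx ∧ dy + (-9*x - 3*z) dx ∧ dz + (-9*y + 2*z) dy ∧ dz.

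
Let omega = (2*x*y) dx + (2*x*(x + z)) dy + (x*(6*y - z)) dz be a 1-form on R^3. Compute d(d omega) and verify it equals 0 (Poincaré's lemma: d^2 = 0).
d(d omega) = 0

Step 1: d omega = sum_{i<j} (∂f_j/∂x_i - ∂f_i/∂x_j) dx_i ∧ dx_j:
  coeff of dx ∧ dy: 2*x + 2*z
  coeff of dx ∧ dz: 6*y - z
  coeff of dy ∧ dz: 4*x
Step 2: Apply d again to each 2-form coefficient. The only possible 3-form in R^3 is dx ∧ dy ∧ dz, with coefficient
  ∂(coeff of dy∧dz)/∂x - ∂(coeff of dx∧dz)/∂y + ∂(coeff of dx∧dy)/∂z
  = ∂/∂x (4*x) - ∂/∂y (6*y - z) + ∂/∂z (2*x + 2*z).
Each of these terms simplifies to sums of mixed partials that cancel in pairs. The result is 0 (by equality of mixed partials for smooth functions — Schwarz / Clairaut).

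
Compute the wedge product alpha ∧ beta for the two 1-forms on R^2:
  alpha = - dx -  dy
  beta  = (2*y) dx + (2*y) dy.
alpha ∧ beta = 0

Distribute the wedge, using dx_i ∧ dx_j = -dx_j ∧ dx_i and dx_i ∧ dx_i = 0. For each pair (i, j) with i < j, the coefficient of dx_i ∧ dx_j in alpha ∧ beta is (alpha_i * beta_j - alpha_j * beta_i). Collecting: alpha ∧ beta = 0.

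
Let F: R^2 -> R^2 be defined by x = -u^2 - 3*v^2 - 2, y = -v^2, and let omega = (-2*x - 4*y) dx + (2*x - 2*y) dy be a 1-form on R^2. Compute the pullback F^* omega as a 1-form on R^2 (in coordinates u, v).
F^* omega = (4*u*(-u^2 - 5*v^2 - 2)) du + (4*v*(-2*u^2 - 13*v^2 - 4)) dv

Using F^*(f dg) = (f ∘ F) d(g ∘ F), substitute each coordinate x_i by F_i(u, v) in f_i, and replace dx_i by d F_i = (∂F_i/∂u) du + (∂F_i/∂v) dv.
  For the x component: f_1(F) = 2*u^2 + 10*v^2 + 4; d F_1 = (-2*u) du + (-6*v) dv
  For the y component: f_2(F) = -2*u^2 - 4*v^2 - 4; d F_2 = (0) du + (-2*v) dv
Combining and collecting du, dv coefficients:
  coeff of du: 4*u*(-u^2 - 5*v^2 - 2)
  coeff of dv: 4*v*(-2*u^2 - 13*v^2 - 4)
F^* omega = (4*u*(-u^2 - 5*v^2 - 2)) du + (4*v*(-2*u^2 - 13*v^2 - 4)) dv.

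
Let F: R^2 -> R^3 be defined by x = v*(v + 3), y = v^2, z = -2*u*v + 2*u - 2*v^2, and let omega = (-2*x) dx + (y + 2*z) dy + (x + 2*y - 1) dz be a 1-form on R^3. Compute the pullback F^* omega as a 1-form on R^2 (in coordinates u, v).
F^* omega = (-6*v^3 + 8*v - 2) du + (-14*u*v^2 + 2*u*v + 2*u - 22*v^3 - 30*v^2 - 14*v) dv

Using F^*(f dg) = (f ∘ F) d(g ∘ F), substitute each coordinate x_i by F_i(u, v) in f_i, and replace dx_i by d F_i = (∂F_i/∂u) du + (∂F_i/∂v) dv.
  For the x component: f_1(F) = 2*v*(-v - 3); d F_1 = (0) du + (2*v + 3) dv
  For the y component: f_2(F) = -4*u*v + 4*u - 3*v^2; d F_2 = (0) du + (2*v) dv
  For the z component: f_3(F) = 3*v^2 + 3*v - 1; d F_3 = (2 - 2*v) du + (-2*u - 4*v) dv
Combining and collecting du, dv coefficients:
  coeff of du: -6*v^3 + 8*v - 2
  coeff of dv: -14*u*v^2 + 2*u*v + 2*u - 22*v^3 - 30*v^2 - 14*v
F^* omega = (-6*v^3 + 8*v - 2) du + (-14*u*v^2 + 2*u*v + 2*u - 22*v^3 - 30*v^2 - 14*v) dv.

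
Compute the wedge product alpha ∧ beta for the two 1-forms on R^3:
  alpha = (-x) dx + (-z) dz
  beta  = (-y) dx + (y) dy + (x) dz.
alpha ∧ beta = (-x*y) dx ∧ dy + (-x^2 - y*z) dx ∧ dz + (y*z) dy ∧ dz

Distribute the wedge, using dx_i ∧ dx_j = -dx_j ∧ dx_i and dx_i ∧ dx_i = 0. For each pair (i, j) with i < j, the coefficient of dx_i ∧ dx_j in alpha ∧ beta is (alpha_i * beta_j - alpha_j * beta_i). Collecting: alpha ∧ beta = (-x*y) dx ∧ dy + (-x^2 - y*z) dx ∧ dz + (y*z) dy ∧ dz.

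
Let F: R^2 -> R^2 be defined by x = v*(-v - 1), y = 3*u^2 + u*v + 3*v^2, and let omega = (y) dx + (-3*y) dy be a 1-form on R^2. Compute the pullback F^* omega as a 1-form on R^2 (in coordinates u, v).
F^* omega = (-54*u^3 - 27*u^2*v - 57*u*v^2 - 9*v^3) du + (-9*u^3 - 63*u^2*v - 3*u^2 - 29*u*v^2 - u*v - 60*v^3 - 3*v^2) dv

Using F^*(f dg) = (f ∘ F) d(g ∘ F), substitute each coordinate x_i by F_i(u, v) in f_i, and replace dx_i by d F_i = (∂F_i/∂u) du + (∂F_i/∂v) dv.
  For the x component: f_1(F) = 3*u^2 + u*v + 3*v^2; d F_1 = (0) du + (-2*v - 1) dv
  For the y component: f_2(F) = -9*u^2 - 3*u*v - 9*v^2; d F_2 = (6*u + v) du + (u + 6*v) dv
Combining and collecting du, dv coefficients:
  coeff of du: -54*u^3 - 27*u^2*v - 57*u*v^2 - 9*v^3
  coeff of dv: -9*u^3 - 63*u^2*v - 3*u^2 - 29*u*v^2 - u*v - 60*v^3 - 3*v^2
F^* omega = (-54*u^3 - 27*u^2*v - 57*u*v^2 - 9*v^3) du + (-9*u^3 - 63*u^2*v - 3*u^2 - 29*u*v^2 - u*v - 60*v^3 - 3*v^2) dv.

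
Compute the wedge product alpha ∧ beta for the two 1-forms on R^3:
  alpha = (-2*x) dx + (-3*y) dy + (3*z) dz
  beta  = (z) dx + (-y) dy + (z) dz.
alpha ∧ beta = (y*(2*x + 3*z)) dx ∧ dy + (-z*(2*x + 3*z)) dx ∧ dz

Distribute the wedge, using dx_i ∧ dx_j = -dx_j ∧ dx_i and dx_i ∧ dx_i = 0. For each pair (i, j) with i < j, the coefficient of dx_i ∧ dx_j in alpha ∧ beta is (alpha_i * beta_j - alpha_j * beta_i). Collecting: alpha ∧ beta = (y*(2*x + 3*z)) dx ∧ dy + (-z*(2*x + 3*z)) dx ∧ dz.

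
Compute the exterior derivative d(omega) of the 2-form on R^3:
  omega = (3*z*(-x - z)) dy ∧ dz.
d(omega) = (-3*z) dx ∧ dy ∧ dz

For a 2-form omega = sum_{i<j} g_{ij} dx_i ∧ dx_j, the exterior derivative is
  d(omega) = sum_{i<j} d(g_{ij}) ∧ dx_i ∧ dx_j = sum_{i<j, k} (∂g_{ij}/∂x_k) dx_k ∧ dx_i ∧ dx_j.
Expand each term, using dx_k ∧ dx_i ∧ dx_j = sgn(permutation) dx_{(a)} ∧ dx_{(b)} ∧ dx_{(c)} with (a < b < c) sorted:
  d(3*z*(-x - z)) includes (∂/∂x)(3*z*(-x - z)) dx = (-3*z) dx, which multiplied by dy ∧ dz gives (-3*z) dx ∧ dy ∧ dz
Collecting like 3-forms: d(omega) = (-3*z) dx ∧ dy ∧ dz.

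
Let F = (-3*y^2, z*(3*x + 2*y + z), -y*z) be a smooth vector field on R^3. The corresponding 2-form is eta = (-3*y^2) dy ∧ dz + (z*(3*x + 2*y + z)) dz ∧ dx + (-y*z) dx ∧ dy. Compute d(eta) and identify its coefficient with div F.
d(eta) = (-y + 2*z) dx ∧ dy ∧ dz; div F = -y + 2*z

For a 2-form in R^3 of the form above, applying d gives a 3-form with coefficient ∂P/∂x + ∂Q/∂y + ∂R/∂z:
  ∂P/∂x = 0
  ∂Q/∂y = 2*z
  ∂R/∂z = -y
Sum = -y + 2*z, which is exactly div F.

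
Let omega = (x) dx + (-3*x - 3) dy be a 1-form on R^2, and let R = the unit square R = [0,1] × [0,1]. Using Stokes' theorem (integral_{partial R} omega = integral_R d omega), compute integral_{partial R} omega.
integral_(partial R) omega = -3

Stokes: integral_partial_R omega = integral_R d omega with d omega = (∂Q/∂x - ∂P/∂y) dx ∧ dy.
  ∂Q/∂x = -3
  ∂P/∂y = 0
  integrand = ∂Q/∂x - ∂P/∂y = -3.
Integrating over R: integral_0^1 integral_0^1 (-3) dx dy = -3.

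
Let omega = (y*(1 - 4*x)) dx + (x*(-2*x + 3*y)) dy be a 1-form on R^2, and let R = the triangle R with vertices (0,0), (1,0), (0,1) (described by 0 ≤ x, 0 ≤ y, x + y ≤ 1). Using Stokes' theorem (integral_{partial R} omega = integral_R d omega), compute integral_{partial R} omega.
integral_(partial R) omega = 0

Stokes: integral_partial_R omega = integral_R d omega with d omega = (∂Q/∂x - ∂P/∂y) dx ∧ dy.
  ∂Q/∂x = -4*x + 3*y
  ∂P/∂y = 1 - 4*x
  integrand = ∂Q/∂x - ∂P/∂y = 3*y - 1.
Integrating over R: integral_0^1 integral_0^{1-x} (3*y - 1) dy dx = 0.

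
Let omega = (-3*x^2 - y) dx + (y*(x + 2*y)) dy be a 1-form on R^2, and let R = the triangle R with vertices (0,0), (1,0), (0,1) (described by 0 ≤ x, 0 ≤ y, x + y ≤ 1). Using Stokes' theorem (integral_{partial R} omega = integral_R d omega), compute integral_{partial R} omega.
integral_(partial R) omega = 2/3

Stokes: integral_partial_R omega = integral_R d omega with d omega = (∂Q/∂x - ∂P/∂y) dx ∧ dy.
  ∂Q/∂x = y
  ∂P/∂y = -1
  integrand = ∂Q/∂x - ∂P/∂y = y + 1.
Integrating over R: integral_0^1 integral_0^{1-x} (y + 1) dy dx = 2/3.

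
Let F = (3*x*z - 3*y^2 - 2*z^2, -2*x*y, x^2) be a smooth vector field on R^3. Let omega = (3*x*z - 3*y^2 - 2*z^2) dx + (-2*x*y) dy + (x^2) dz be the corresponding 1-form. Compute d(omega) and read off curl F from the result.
d(omega) = (0) dy ∧ dz + (x - 4*z) dz ∧ dx + (4*y) dx ∧ dy; curl F = (0, x - 4*z, 4*y)

d omega = sum_{i<j} (∂f_j/∂x_i - ∂f_i/∂x_j) dx_i ∧ dx_j. Under the identification (dy ∧ dz, dz ∧ dx, dx ∧ dy) ↔ (e_x, e_y, e_z), the coefficients are exactly the components of curl F. Compute:
  ∂R/∂y - ∂Q/∂z = (0) - (0) = 0
  ∂P/∂z - ∂R/∂x = (3*x - 4*z) - (2*x) = x - 4*z
  ∂Q/∂x - ∂P/∂y = (-2*y) - (-6*y) = 4*y.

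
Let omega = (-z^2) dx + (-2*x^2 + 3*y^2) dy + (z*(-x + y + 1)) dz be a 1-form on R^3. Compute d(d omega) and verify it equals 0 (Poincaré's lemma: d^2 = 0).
d(d omega) = 0

Step 1: d omega = sum_{i<j} (∂f_j/∂x_i - ∂f_i/∂x_j) dx_i ∧ dx_j:
  coeff of dx ∧ dy: -4*x
  coeff of dx ∧ dz: z
  coeff of dy ∧ dz: z
Step 2: Apply d again to each 2-form coefficient. The only possible 3-form in R^3 is dx ∧ dy ∧ dz, with coefficient
  ∂(coeff of dy∧dz)/∂x - ∂(coeff of dx∧dz)/∂y + ∂(coeff of dx∧dy)/∂z
  = ∂/∂x (z) - ∂/∂y (z) + ∂/∂z (-4*x).
Each of these terms simplifies to sums of mixed partials that cancel in pairs. The result is 0 (by equality of mixed partials for smooth functions — Schwarz / Clairaut).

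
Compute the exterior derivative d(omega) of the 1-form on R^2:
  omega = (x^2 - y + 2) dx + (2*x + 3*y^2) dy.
d(omega) = (3) dx ∧ dy

For a 1-form omega = sum_i f_i dx_i, the exterior derivative is
  d(omega) = sum_{i < j} (∂f_j/∂x_i - ∂f_i/∂x_j) dx_i ∧ dx_j.
  coefficient of dx ∧ dy: ∂f_2/∂x - ∂f_1/∂y = ∂(2*x + 3*y^2)/∂x - ∂(x^2 - y + 2)/∂y = 3
Assembling: d(omega) = (3) dx ∧ dy.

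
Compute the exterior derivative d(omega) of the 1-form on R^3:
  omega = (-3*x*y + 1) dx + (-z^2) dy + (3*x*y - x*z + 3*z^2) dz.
d(omega) = (3*x) dx ∧ dy + (3*y - z) dx ∧ dz + (3*x + 2*z) dy ∧ dz

For a 1-form omega = sum_i f_i dx_i, the exterior derivative is
  d(omega) = sum_{i < j} (∂f_j/∂x_i - ∂f_i/∂x_j) dx_i ∧ dx_j.
  coefficient of dx ∧ dy: ∂f_2/∂x - ∂f_1/∂y = ∂(-z^2)/∂x - ∂(-3*x*y + 1)/∂y = 3*x
  coefficient of dx ∧ dz: ∂f_3/∂x - ∂f_1/∂z = ∂(3*x*y - x*z + 3*z^2)/∂x - ∂(-3*x*y + 1)/∂z = 3*y - z
  coefficient of dy ∧ dz: ∂f_3/∂y - ∂f_2/∂z = ∂(3*x*y - x*z + 3*z^2)/∂y - ∂(-z^2)/∂z = 3*x + 2*z
Assembling: d(omega) = (3*x) dx ∧ dy + (3*y - z) dx ∧ dz + (3*x + 2*z) dy ∧ dz.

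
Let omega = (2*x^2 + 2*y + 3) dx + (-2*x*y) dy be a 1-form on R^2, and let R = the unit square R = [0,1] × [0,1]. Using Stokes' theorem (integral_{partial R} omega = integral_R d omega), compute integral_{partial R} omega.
integral_(partial R) omega = -3

Stokes: integral_partial_R omega = integral_R d omega with d omega = (∂Q/∂x - ∂P/∂y) dx ∧ dy.
  ∂Q/∂x = -2*y
  ∂P/∂y = 2
  integrand = ∂Q/∂x - ∂P/∂y = -2*y - 2.
Integrating over R: integral_0^1 integral_0^1 (-2*y - 2) dx dy = -3.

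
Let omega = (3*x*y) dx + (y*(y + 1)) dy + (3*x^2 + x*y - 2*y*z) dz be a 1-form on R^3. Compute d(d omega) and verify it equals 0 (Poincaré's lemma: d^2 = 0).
d(d omega) = 0

Step 1: d omega = sum_{i<j} (∂f_j/∂x_i - ∂f_i/∂x_j) dx_i ∧ dx_j:
  coeff of dx ∧ dy: -3*x
  coeff of dx ∧ dz: 6*x + y
  coeff of dy ∧ dz: x - 2*z
Step 2: Apply d again to each 2-form coefficient. The only possible 3-form in R^3 is dx ∧ dy ∧ dz, with coefficient
  ∂(coeff of dy∧dz)/∂x - ∂(coeff of dx∧dz)/∂y + ∂(coeff of dx∧dy)/∂z
  = ∂/∂x (x - 2*z) - ∂/∂y (6*x + y) + ∂/∂z (-3*x).
Each of these terms simplifies to sums of mixed partials that cancel in pairs. The result is 0 (by equality of mixed partials for smooth functions — Schwarz / Clairaut).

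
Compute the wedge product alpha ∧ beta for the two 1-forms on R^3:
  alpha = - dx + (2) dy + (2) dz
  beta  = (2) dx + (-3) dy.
alpha ∧ beta = (-1) dx ∧ dy + (-4) dx ∧ dz + (6) dy ∧ dz

Distribute the wedge, using dx_i ∧ dx_j = -dx_j ∧ dx_i and dx_i ∧ dx_i = 0. For each pair (i, j) with i < j, the coefficient of dx_i ∧ dx_j in alpha ∧ beta is (alpha_i * beta_j - alpha_j * beta_i). Collecting: alpha ∧ beta = (-1) dx ∧ dy + (-4) dx ∧ dz + (6) dy ∧ dz.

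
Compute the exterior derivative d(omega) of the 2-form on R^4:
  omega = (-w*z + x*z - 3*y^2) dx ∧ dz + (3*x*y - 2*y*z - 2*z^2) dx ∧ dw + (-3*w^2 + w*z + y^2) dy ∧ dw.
d(omega) = (6*y) dx ∧ dy ∧ dz + (2*y + 3*z) dx ∧ dz ∧ dw + (-3*x + 2*z) dx ∧ dy ∧ dw + (-w) dy ∧ dz ∧ dw

For a 2-form omega = sum_{i<j} g_{ij} dx_i ∧ dx_j, the exterior derivative is
  d(omega) = sum_{i<j} d(g_{ij}) ∧ dx_i ∧ dx_j = sum_{i<j, k} (∂g_{ij}/∂x_k) dx_k ∧ dx_i ∧ dx_j.
Expand each term, using dx_k ∧ dx_i ∧ dx_j = sgn(permutation) dx_{(a)} ∧ dx_{(b)} ∧ dx_{(c)} with (a < b < c) sorted:
  d(-w*z + x*z - 3*y^2) includes (∂/∂y)(-w*z + x*z - 3*y^2) dy = (-6*y) dy, which multiplied by dx ∧ dz gives (6*y) dx ∧ dy ∧ dz
  d(-w*z + x*z - 3*y^2) includes (∂/∂w)(-w*z + x*z - 3*y^2) dw = (-z) dw, which multiplied by dx ∧ dz gives (-z) dx ∧ dz ∧ dw
  d(3*x*y - 2*y*z - 2*z^2) includes (∂/∂y)(3*x*y - 2*y*z - 2*z^2) dy = (3*x - 2*z) dy, which multiplied by dx ∧ dw gives (-3*x + 2*z) dx ∧ dy ∧ dw
  d(3*x*y - 2*y*z - 2*z^2) includes (∂/∂z)(3*x*y - 2*y*z - 2*z^2) dz = (-2*y - 4*z) dz, which multiplied by dx ∧ dw gives (2*y + 4*z) dx ∧ dz ∧ dw
  d(-3*w^2 + w*z + y^2) includes (∂/∂z)(-3*w^2 + w*z + y^2) dz = (w) dz, which multiplied by dy ∧ dw gives (-w) dy ∧ dz ∧ dw
Collecting like 3-forms: d(omega) = (6*y) dx ∧ dy ∧ dz + (2*y + 3*z) dx ∧ dz ∧ dw + (-3*x + 2*z) dx ∧ dy ∧ dw + (-w) dy ∧ dz ∧ dw.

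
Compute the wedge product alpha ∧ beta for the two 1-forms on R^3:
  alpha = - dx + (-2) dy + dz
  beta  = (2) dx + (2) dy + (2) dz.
alpha ∧ beta = (2) dx ∧ dy + (-4) dx ∧ dz + (-6) dy ∧ dz

Distribute the wedge, using dx_i ∧ dx_j = -dx_j ∧ dx_i and dx_i ∧ dx_i = 0. For each pair (i, j) with i < j, the coefficient of dx_i ∧ dx_j in alpha ∧ beta is (alpha_i * beta_j - alpha_j * beta_i). Collecting: alpha ∧ beta = (2) dx ∧ dy + (-4) dx ∧ dz + (-6) dy ∧ dz.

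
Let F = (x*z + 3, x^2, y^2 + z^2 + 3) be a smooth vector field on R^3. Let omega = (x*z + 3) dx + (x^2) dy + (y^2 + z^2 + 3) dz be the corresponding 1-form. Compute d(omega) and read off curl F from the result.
d(omega) = (2*y) dy ∧ dz + (x) dz ∧ dx + (2*x) dx ∧ dy; curl F = (2*y, x, 2*x)

d omega = sum_{i<j} (∂f_j/∂x_i - ∂f_i/∂x_j) dx_i ∧ dx_j. Under the identification (dy ∧ dz, dz ∧ dx, dx ∧ dy) ↔ (e_x, e_y, e_z), the coefficients are exactly the components of curl F. Compute:
  ∂R/∂y - ∂Q/∂z = (2*y) - (0) = 2*y
  ∂P/∂z - ∂R/∂x = (x) - (0) = x
  ∂Q/∂x - ∂P/∂y = (2*x) - (0) = 2*x.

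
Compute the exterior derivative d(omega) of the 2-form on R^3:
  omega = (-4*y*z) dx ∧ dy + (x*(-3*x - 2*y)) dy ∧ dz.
d(omega) = (-6*x - 6*y) dx ∧ dy ∧ dz

For a 2-form omega = sum_{i<j} g_{ij} dx_i ∧ dx_j, the exterior derivative is
  d(omega) = sum_{i<j} d(g_{ij}) ∧ dx_i ∧ dx_j = sum_{i<j, k} (∂g_{ij}/∂x_k) dx_k ∧ dx_i ∧ dx_j.
Expand each term, using dx_k ∧ dx_i ∧ dx_j = sgn(permutation) dx_{(a)} ∧ dx_{(b)} ∧ dx_{(c)} with (a < b < c) sorted:
  d(-4*y*z) includes (∂/∂z)(-4*y*z) dz = (-4*y) dz, which multiplied by dx ∧ dy gives (-4*y) dx ∧ dy ∧ dz
  d(x*(-3*x - 2*y)) includes (∂/∂x)(x*(-3*x - 2*y)) dx = (-6*x - 2*y) dx, which multiplied by dy ∧ dz gives (-6*x - 2*y) dx ∧ dy ∧ dz
Collecting like 3-forms: d(omega) = (-6*x - 6*y) dx ∧ dy ∧ dz.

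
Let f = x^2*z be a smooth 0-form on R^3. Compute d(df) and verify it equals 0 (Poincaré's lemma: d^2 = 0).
d(df) = 0

Step 1: df = sum_i (∂f/∂x_i) dx_i = (2*x*z) dx + (0) dy + (x^2) dz.
Step 2: Apply d again. Using the 1-form formula, the coefficient of dx ∧ dy in d(df) is ∂^2 f/∂x ∂y - ∂^2 f/∂y ∂x = (0) - (0) = 0 (equality of mixed partials for smooth f).
Similarly for dx ∧ dz and dy ∧ dz — all coefficients vanish. So d(df) = 0.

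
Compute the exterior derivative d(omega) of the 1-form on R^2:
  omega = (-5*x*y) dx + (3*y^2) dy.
d(omega) = (5*x) dx ∧ dy

For a 1-form omega = sum_i f_i dx_i, the exterior derivative is
  d(omega) = sum_{i < j} (∂f_j/∂x_i - ∂f_i/∂x_j) dx_i ∧ dx_j.
  coefficient of dx ∧ dy: ∂f_2/∂x - ∂f_1/∂y = ∂(3*y^2)/∂x - ∂(-5*x*y)/∂y = 5*x
Assembling: d(omega) = (5*x) dx ∧ dy.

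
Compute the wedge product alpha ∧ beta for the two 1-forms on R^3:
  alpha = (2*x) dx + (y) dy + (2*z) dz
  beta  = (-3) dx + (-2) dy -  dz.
alpha ∧ beta = (-4*x + 3*y) dx ∧ dy + (-2*x + 6*z) dx ∧ dz + (-y + 4*z) dy ∧ dz

Distribute the wedge, using dx_i ∧ dx_j = -dx_j ∧ dx_i and dx_i ∧ dx_i = 0. For each pair (i, j) with i < j, the coefficient of dx_i ∧ dx_j in alpha ∧ beta is (alpha_i * beta_j - alpha_j * beta_i). Collecting: alpha ∧ beta = (-4*x + 3*y) dx ∧ dy + (-2*x + 6*z) dx ∧ dz + (-y + 4*z) dy ∧ dz.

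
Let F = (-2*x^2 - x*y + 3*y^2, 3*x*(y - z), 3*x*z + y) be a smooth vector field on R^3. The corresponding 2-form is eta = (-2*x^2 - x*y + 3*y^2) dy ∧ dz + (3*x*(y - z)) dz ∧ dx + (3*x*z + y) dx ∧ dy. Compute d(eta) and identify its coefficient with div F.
d(eta) = (2*x - y) dx ∧ dy ∧ dz; div F = 2*x - y

For a 2-form in R^3 of the form above, applying d gives a 3-form with coefficient ∂P/∂x + ∂Q/∂y + ∂R/∂z:
  ∂P/∂x = -4*x - y
  ∂Q/∂y = 3*x
  ∂R/∂z = 3*x
Sum = 2*x - y, which is exactly div F.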